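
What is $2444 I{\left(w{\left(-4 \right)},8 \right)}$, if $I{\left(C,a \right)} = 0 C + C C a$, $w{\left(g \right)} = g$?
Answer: $312832$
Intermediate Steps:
$I{\left(C,a \right)} = a C^{2}$ ($I{\left(C,a \right)} = 0 + C^{2} a = 0 + a C^{2} = a C^{2}$)
$2444 I{\left(w{\left(-4 \right)},8 \right)} = 2444 \cdot 8 \left(-4\right)^{2} = 2444 \cdot 8 \cdot 16 = 2444 \cdot 128 = 312832$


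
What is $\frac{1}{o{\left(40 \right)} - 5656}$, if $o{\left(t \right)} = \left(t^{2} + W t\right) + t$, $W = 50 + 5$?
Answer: $- \frac{1}{1816} \approx -0.00055066$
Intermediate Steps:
$W = 55$
$o{\left(t \right)} = t^{2} + 56 t$ ($o{\left(t \right)} = \left(t^{2} + 55 t\right) + t = t^{2} + 56 t$)
$\frac{1}{o{\left(40 \right)} - 5656} = \frac{1}{40 \left(56 + 40\right) - 5656} = \frac{1}{40 \cdot 96 - 5656} = \frac{1}{3840 - 5656} = \frac{1}{-1816} = - \frac{1}{1816}$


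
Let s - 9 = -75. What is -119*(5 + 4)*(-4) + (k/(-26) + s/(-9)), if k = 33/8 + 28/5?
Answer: 13387793/3120 ≈ 4291.0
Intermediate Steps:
k = 389/40 (k = 33*(⅛) + 28*(⅕) = 33/8 + 28/5 = 389/40 ≈ 9.7250)
s = -66 (s = 9 - 75 = -66)
-119*(5 + 4)*(-4) + (k/(-26) + s/(-9)) = -119*(5 + 4)*(-4) + ((389/40)/(-26) - 66/(-9)) = -1071*(-4) + ((389/40)*(-1/26) - 66*(-⅑)) = -119*(-36) + (-389/1040 + 22/3) = 4284 + 21713/3120 = 13387793/3120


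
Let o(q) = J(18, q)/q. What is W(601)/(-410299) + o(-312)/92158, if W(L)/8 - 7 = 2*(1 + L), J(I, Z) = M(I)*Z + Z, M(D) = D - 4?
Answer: -886672219/37812335242 ≈ -0.023449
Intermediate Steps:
M(D) = -4 + D
J(I, Z) = Z + Z*(-4 + I) (J(I, Z) = (-4 + I)*Z + Z = Z*(-4 + I) + Z = Z + Z*(-4 + I))
o(q) = 15 (o(q) = (q*(-3 + 18))/q = (q*15)/q = (15*q)/q = 15)
W(L) = 72 + 16*L (W(L) = 56 + 8*(2*(1 + L)) = 56 + 8*(2 + 2*L) = 56 + (16 + 16*L) = 72 + 16*L)
W(601)/(-410299) + o(-312)/92158 = (72 + 16*601)/(-410299) + 15/92158 = (72 + 9616)*(-1/410299) + 15*(1/92158) = 9688*(-1/410299) + 15/92158 = -9688/410299 + 15/92158 = -886672219/37812335242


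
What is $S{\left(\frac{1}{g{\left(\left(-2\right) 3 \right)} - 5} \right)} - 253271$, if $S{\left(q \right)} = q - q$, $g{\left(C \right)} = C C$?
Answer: $-253271$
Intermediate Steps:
$g{\left(C \right)} = C^{2}$
$S{\left(q \right)} = 0$
$S{\left(\frac{1}{g{\left(\left(-2\right) 3 \right)} - 5} \right)} - 253271 = 0 - 253271 = -253271$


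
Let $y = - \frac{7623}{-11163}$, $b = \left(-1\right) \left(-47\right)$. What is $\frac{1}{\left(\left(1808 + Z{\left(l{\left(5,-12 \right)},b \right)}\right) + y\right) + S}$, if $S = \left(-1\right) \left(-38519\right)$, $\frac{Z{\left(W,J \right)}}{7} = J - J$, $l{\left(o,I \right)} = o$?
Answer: $\frac{3721}{150059308} \approx 2.4797 \cdot 10^{-5}$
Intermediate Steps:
$b = 47$
$y = \frac{2541}{3721}$ ($y = \left(-7623\right) \left(- \frac{1}{11163}\right) = \frac{2541}{3721} \approx 0.68288$)
$Z{\left(W,J \right)} = 0$ ($Z{\left(W,J \right)} = 7 \left(J - J\right) = 7 \cdot 0 = 0$)
$S = 38519$
$\frac{1}{\left(\left(1808 + Z{\left(l{\left(5,-12 \right)},b \right)}\right) + y\right) + S} = \frac{1}{\left(\left(1808 + 0\right) + \frac{2541}{3721}\right) + 38519} = \frac{1}{\left(1808 + \frac{2541}{3721}\right) + 38519} = \frac{1}{\frac{6730109}{3721} + 38519} = \frac{1}{\frac{150059308}{3721}} = \frac{3721}{150059308}$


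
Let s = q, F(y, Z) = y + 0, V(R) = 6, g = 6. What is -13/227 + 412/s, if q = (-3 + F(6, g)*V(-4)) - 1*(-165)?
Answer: 45475/22473 ≈ 2.0235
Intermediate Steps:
F(y, Z) = y
q = 198 (q = (-3 + 6*6) - 1*(-165) = (-3 + 36) + 165 = 33 + 165 = 198)
s = 198
-13/227 + 412/s = -13/227 + 412/198 = -13*1/227 + 412*(1/198) = -13/227 + 206/99 = 45475/22473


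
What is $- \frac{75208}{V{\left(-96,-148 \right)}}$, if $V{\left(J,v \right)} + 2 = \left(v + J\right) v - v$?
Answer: $- \frac{37604}{18129} \approx -2.0742$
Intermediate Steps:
$V{\left(J,v \right)} = -2 - v + v \left(J + v\right)$ ($V{\left(J,v \right)} = -2 + \left(\left(v + J\right) v - v\right) = -2 + \left(\left(J + v\right) v - v\right) = -2 + \left(v \left(J + v\right) - v\right) = -2 + \left(- v + v \left(J + v\right)\right) = -2 - v + v \left(J + v\right)$)
$- \frac{75208}{V{\left(-96,-148 \right)}} = - \frac{75208}{-2 + \left(-148\right)^{2} - -148 - -14208} = - \frac{75208}{-2 + 21904 + 148 + 14208} = - \frac{75208}{36258} = \left(-75208\right) \frac{1}{36258} = - \frac{37604}{18129}$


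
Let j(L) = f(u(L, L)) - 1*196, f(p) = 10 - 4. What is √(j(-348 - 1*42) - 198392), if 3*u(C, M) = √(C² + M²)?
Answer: I*√198582 ≈ 445.63*I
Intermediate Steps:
u(C, M) = √(C² + M²)/3
f(p) = 6
j(L) = -190 (j(L) = 6 - 1*196 = 6 - 196 = -190)
√(j(-348 - 1*42) - 198392) = √(-190 - 198392) = √(-198582) = I*√198582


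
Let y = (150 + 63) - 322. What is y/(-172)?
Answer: 109/172 ≈ 0.63372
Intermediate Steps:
y = -109 (y = 213 - 322 = -109)
y/(-172) = -109/(-172) = -109*(-1/172) = 109/172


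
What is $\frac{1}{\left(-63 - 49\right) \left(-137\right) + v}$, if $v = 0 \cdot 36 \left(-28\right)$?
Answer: $\frac{1}{15344} \approx 6.5172 \cdot 10^{-5}$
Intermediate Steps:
$v = 0$ ($v = 0 \left(-28\right) = 0$)
$\frac{1}{\left(-63 - 49\right) \left(-137\right) + v} = \frac{1}{\left(-63 - 49\right) \left(-137\right) + 0} = \frac{1}{\left(-112\right) \left(-137\right) + 0} = \frac{1}{15344 + 0} = \frac{1}{15344}$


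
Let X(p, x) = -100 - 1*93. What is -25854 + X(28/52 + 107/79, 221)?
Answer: -26047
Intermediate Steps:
X(p, x) = -193 (X(p, x) = -100 - 93 = -193)
-25854 + X(28/52 + 107/79, 221) = -25854 - 193 = -26047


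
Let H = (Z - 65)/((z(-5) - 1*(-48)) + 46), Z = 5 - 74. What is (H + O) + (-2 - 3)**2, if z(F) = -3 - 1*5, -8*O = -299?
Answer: 20921/344 ≈ 60.817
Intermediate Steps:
O = 299/8 (O = -1/8*(-299) = 299/8 ≈ 37.375)
z(F) = -8 (z(F) = -3 - 5 = -8)
Z = -69
H = -67/43 (H = (-69 - 65)/((-8 - 1*(-48)) + 46) = -134/((-8 + 48) + 46) = -134/(40 + 46) = -134/86 = -134*1/86 = -67/43 ≈ -1.5581)
(H + O) + (-2 - 3)**2 = (-67/43 + 299/8) + (-2 - 3)**2 = 12321/344 + (-5)**2 = 12321/344 + 25 = 20921/344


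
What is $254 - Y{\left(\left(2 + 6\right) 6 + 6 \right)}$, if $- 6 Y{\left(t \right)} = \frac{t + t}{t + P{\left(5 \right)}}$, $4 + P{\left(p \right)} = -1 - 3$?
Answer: $\frac{5851}{23} \approx 254.39$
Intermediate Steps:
$P{\left(p \right)} = -8$ ($P{\left(p \right)} = -4 - 4 = -8$)
$Y{\left(t \right)} = - \frac{t}{3 \left(-8 + t\right)}$ ($Y{\left(t \right)} = - \frac{\left(t + t\right) \frac{1}{t - 8}}{6} = - \frac{2 t \frac{1}{-8 + t}}{6} = - \frac{t}{3 \left(-8 + t\right)}$)
$254 - Y{\left(\left(2 + 6\right) 6 + 6 \right)} = 254 - - \frac{\left(2 + 6\right) 6 + 6}{-24 + 3 \left(\left(2 + 6\right) 6 + 6\right)} = 254 - - \frac{8 \cdot 6 + 6}{-24 + 3 \left(8 \cdot 6 + 6\right)} = 254 - - \frac{48 + 6}{-24 + 3 \left(48 + 6\right)} = 254 - \left(-1\right) 54 \frac{1}{-24 + 3 \cdot 54} = 254 - \left(-1\right) 54 \frac{1}{-24 + 162} = 254 - \left(-1\right) 54 \cdot \frac{1}{138} = 254 - - \frac{9}{23} = 254 + \frac{9}{23} = \frac{5851}{23}$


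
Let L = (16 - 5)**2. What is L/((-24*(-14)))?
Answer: 121/336 ≈ 0.36012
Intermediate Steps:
L = 121 (L = 11**2 = 121)
L/((-24*(-14))) = 121/((-24*(-14))) = 121/336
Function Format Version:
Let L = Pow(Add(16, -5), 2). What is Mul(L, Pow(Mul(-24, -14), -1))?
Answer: Rational(121, 336) ≈ 0.36012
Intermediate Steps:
L = 121 (L = Pow(11, 2) = 121)
Mul(L, Pow(Mul(-24, -14), -1)) = Mul(121, Pow(Mul(-24, -14), -1)) = Mul(121, Pow(336, -1)) = Mul(121, Rational(1, 336)) = Rational(121, 336)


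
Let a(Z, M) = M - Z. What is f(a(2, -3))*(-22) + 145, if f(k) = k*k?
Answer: -405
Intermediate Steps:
f(k) = k²
f(a(2, -3))*(-22) + 145 = (-3 - 1*2)²*(-22) + 145 = (-3 - 2)²*(-22) + 145 = (-5)²*(-22) + 145 = 25*(-22) + 145 = -550 + 145 = -405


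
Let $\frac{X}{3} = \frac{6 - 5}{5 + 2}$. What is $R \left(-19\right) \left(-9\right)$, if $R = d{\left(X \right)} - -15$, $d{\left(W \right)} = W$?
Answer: $\frac{18468}{7} \approx 2638.3$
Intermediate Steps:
$X = \frac{3}{7}$ ($X = 3 \frac{6 - 5}{5 + 2} = 3 \cdot 1 \cdot \frac{1}{7} = 3 \cdot \frac{1}{7} = \frac{3}{7} \approx 0.42857$)
$R = \frac{108}{7}$ ($R = \frac{3}{7} - -15 = \frac{3}{7} + 15 = \frac{108}{7} \approx 15.429$)
$R \left(-19\right) \left(-9\right) = \frac{108}{7} \left(-19\right) \left(-9\right) = \left(- \frac{2052}{7}\right) \left(-9\right) = \frac{18468}{7}$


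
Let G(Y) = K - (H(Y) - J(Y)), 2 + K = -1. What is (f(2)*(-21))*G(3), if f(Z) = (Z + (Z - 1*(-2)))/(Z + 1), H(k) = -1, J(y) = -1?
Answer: 126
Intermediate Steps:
K = -3 (K = -2 - 1 = -3)
G(Y) = -3 (G(Y) = -3 - (-1 - 1*(-1)) = -3 - (-1 + 1) = -3 - 1*0 = -3 + 0 = -3)
f(Z) = (2 + 2*Z)/(1 + Z) (f(Z) = (Z + (Z + 2))/(1 + Z) = (Z + (2 + Z))/(1 + Z) = (2 + 2*Z)/(1 + Z))
(f(2)*(-21))*G(3) = (2*(-21))*(-3) = -42*(-3) = 126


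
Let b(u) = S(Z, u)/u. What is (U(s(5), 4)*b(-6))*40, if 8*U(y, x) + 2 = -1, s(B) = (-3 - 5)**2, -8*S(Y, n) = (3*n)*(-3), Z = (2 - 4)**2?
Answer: -135/8 ≈ -16.875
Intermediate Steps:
Z = 4 (Z = (-2)**2 = 4)
S(Y, n) = 9*n/8 (S(Y, n) = -3*n*(-3)/8 = -(-9)*n/8 = 9*n/8)
s(B) = 64 (s(B) = (-8)**2 = 64)
b(u) = 9/8 (b(u) = (9*u/8)/u = 9/8)
U(y, x) = -3/8 (U(y, x) = -1/4 + (1/8)*(-1) = -1/4 - 1/8 = -3/8)
(U(s(5), 4)*b(-6))*40 = -3/8*9/8*40 = -27/64*40 = -135/8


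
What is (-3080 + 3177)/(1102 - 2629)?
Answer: -97/1527 ≈ -0.063523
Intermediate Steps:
(-3080 + 3177)/(1102 - 2629) = 97/(-1527) = 97*(-1/1527) = -97/1527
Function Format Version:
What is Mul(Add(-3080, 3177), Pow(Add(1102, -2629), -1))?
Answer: Rational(-97, 1527) ≈ -0.063523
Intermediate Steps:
Mul(Add(-3080, 3177), Pow(Add(1102, -2629), -1)) = Mul(97, Pow(-1527, -1)) = Mul(97, Rational(-1, 1527)) = Rational(-97, 1527)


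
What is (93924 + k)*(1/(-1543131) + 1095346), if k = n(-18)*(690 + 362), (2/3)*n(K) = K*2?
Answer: 6970642006972300/171459 ≈ 4.0655e+10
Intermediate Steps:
n(K) = 3*K (n(K) = 3*(K*2)/2 = 3*(2*K)/2 = 3*K)
k = -56808 (k = (3*(-18))*(690 + 362) = -54*1052 = -56808)
(93924 + k)*(1/(-1543131) + 1095346) = (93924 - 56808)*(1/(-1543131) + 1095346) = 37116*(-1/1543131 + 1095346) = 37116*(1690262368325/1543131) = 6970642006972300/171459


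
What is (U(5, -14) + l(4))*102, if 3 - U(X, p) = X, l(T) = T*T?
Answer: 1428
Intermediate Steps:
l(T) = T**2
U(X, p) = 3 - X
(U(5, -14) + l(4))*102 = ((3 - 1*5) + 4**2)*102 = ((3 - 5) + 16)*102 = (-2 + 16)*102 = 14*102 = 1428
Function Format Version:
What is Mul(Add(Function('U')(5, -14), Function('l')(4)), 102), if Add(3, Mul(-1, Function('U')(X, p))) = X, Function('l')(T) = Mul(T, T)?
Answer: 1428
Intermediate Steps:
Function('l')(T) = Pow(T, 2)
Function('U')(X, p) = Add(3, Mul(-1, X))
Mul(Add(Function('U')(5, -14), Function('l')(4)), 102) = Mul(Add(Add(3, Mul(-1, 5)), Pow(4, 2)), 102) = Mul(Add(Add(3, -5), 16), 102) = Mul(Add(-2, 16), 102) = Mul(14, 102) = 1428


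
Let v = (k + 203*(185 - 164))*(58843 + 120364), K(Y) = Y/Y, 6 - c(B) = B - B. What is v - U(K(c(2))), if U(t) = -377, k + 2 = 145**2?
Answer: 4531428579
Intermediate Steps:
c(B) = 6 (c(B) = 6 - (B - B) = 6 - 1*0 = 6 + 0 = 6)
K(Y) = 1
k = 21023 (k = -2 + 145**2 = -2 + 21025 = 21023)
v = 4531428202 (v = (21023 + 203*(185 - 164))*(58843 + 120364) = (21023 + 203*21)*179207 = (21023 + 4263)*179207 = 25286*179207 = 4531428202)
v - U(K(c(2))) = 4531428202 - 1*(-377) = 4531428202 + 377 = 4531428579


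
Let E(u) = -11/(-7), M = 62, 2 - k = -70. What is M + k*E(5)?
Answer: 1226/7 ≈ 175.14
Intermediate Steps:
k = 72 (k = 2 - 1*(-70) = 2 + 70 = 72)
E(u) = 11/7 (E(u) = -11*(-1/7) = 11/7)
M + k*E(5) = 62 + 72*(11/7) = 62 + 792/7 = 1226/7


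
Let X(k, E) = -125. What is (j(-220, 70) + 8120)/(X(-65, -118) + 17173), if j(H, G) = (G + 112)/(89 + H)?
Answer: 531769/1116644 ≈ 0.47622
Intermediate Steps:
j(H, G) = (112 + G)/(89 + H)
(j(-220, 70) + 8120)/(X(-65, -118) + 17173) = ((112 + 70)/(89 - 220) + 8120)/(-125 + 17173) = (182/(-131) + 8120)/17048 = (-1/131*182 + 8120)*(1/17048) = (-182/131 + 8120)*(1/17048) = (1063538/131)*(1/17048) = 531769/1116644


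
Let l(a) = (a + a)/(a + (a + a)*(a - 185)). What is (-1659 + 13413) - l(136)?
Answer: 1140140/97 ≈ 11754.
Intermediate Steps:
l(a) = 2*a/(a + 2*a*(-185 + a)) (l(a) = (2*a)/(a + (2*a)*(-185 + a)) = (2*a)/(a + 2*a*(-185 + a)) = 2*a/(a + 2*a*(-185 + a)))
(-1659 + 13413) - l(136) = (-1659 + 13413) - 2/(-369 + 2*136) = 11754 - 2/(-369 + 272) = 11754 - 2/(-97) = 11754 - 2*(-1)/97 = 11754 - 1*(-2/97) = 11754 + 2/97 = 1140140/97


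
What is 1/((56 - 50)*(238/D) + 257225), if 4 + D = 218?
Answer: 107/27523789 ≈ 3.8875e-6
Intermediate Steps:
D = 214 (D = -4 + 218 = 214)
1/((56 - 50)*(238/D) + 257225) = 1/((56 - 50)*(238/214) + 257225) = 1/(6*(238*(1/214)) + 257225) = 1/(6*(119/107) + 257225) = 1/(714/107 + 257225) = 1/(27523789/107) = 107/27523789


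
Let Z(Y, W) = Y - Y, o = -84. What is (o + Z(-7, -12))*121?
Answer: -10164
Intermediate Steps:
Z(Y, W) = 0
(o + Z(-7, -12))*121 = (-84 + 0)*121 = -84*121 = -10164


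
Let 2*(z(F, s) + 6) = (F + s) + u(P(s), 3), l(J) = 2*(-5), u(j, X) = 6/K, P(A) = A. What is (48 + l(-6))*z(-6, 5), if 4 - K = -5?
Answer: -703/3 ≈ -234.33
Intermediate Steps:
K = 9 (K = 4 - 1*(-5) = 4 + 5 = 9)
u(j, X) = 2/3 (u(j, X) = 6/9 = 6*(1/9) = 2/3)
l(J) = -10
z(F, s) = -17/3 + F/2 + s/2 (z(F, s) = -6 + ((F + s) + 2/3)/2 = -6 + (2/3 + F + s)/2 = -6 + (1/3 + F/2 + s/2) = -17/3 + F/2 + s/2)
(48 + l(-6))*z(-6, 5) = (48 - 10)*(-17/3 + (1/2)*(-6) + (1/2)*5) = 38*(-17/3 - 3 + 5/2) = 38*(-37/6) = -703/3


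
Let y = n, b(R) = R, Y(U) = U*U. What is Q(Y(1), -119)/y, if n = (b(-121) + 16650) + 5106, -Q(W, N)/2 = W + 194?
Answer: -78/4327 ≈ -0.018026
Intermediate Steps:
Y(U) = U**2
Q(W, N) = -388 - 2*W (Q(W, N) = -2*(W + 194) = -2*(194 + W) = -388 - 2*W)
n = 21635 (n = (-121 + 16650) + 5106 = 16529 + 5106 = 21635)
y = 21635
Q(Y(1), -119)/y = (-388 - 2*1**2)/21635 = (-388 - 2*1)*(1/21635) = (-388 - 2)*(1/21635) = -390*1/21635 = -78/4327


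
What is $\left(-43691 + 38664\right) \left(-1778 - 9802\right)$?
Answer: $58212660$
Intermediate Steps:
$\left(-43691 + 38664\right) \left(-1778 - 9802\right) = \left(-5027\right) \left(-11580\right) = 58212660$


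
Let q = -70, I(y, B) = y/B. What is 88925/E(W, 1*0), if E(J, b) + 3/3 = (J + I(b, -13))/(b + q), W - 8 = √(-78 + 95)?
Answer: -485530500/6067 + 6224750*√17/6067 ≈ -75798.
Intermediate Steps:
W = 8 + √17 (W = 8 + √(-78 + 95) = 8 + √17 ≈ 12.123)
E(J, b) = -1 + (J - b/13)/(-70 + b) (E(J, b) = -1 + (J + b/(-13))/(b - 70) = -1 + (J + b*(-1/13))/(-70 + b) = -1 + (J - b/13)/(-70 + b))
88925/E(W, 1*0) = 88925/(((70 + (8 + √17) - 14*0/13)/(-70 + 1*0))) = 88925/(((70 + (8 + √17) - 14/13*0)/(-70 + 0))) = 88925/(((70 + (8 + √17) + 0)/(-70))) = 88925/((-(78 + √17)/70)) = 88925/(-39/35 - √17/70)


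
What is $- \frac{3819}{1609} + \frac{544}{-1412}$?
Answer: $- \frac{1566931}{567977} \approx -2.7588$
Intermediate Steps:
$- \frac{3819}{1609} + \frac{544}{-1412} = \left(-3819\right) \frac{1}{1609} + 544 \left(- \frac{1}{1412}\right) = - \frac{3819}{1609} - \frac{136}{353} = - \frac{1566931}{567977}$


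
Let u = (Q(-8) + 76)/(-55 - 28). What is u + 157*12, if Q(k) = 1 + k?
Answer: 156303/83 ≈ 1883.2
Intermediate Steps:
u = -69/83 (u = ((1 - 8) + 76)/(-55 - 28) = (-7 + 76)/(-83) = 69*(-1/83) = -69/83 ≈ -0.83133)
u + 157*12 = -69/83 + 157*12 = -69/83 + 1884 = 156303/83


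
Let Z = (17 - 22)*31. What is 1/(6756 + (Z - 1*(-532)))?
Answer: 1/7133 ≈ 0.00014019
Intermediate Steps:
Z = -155 (Z = -5*31 = -155)
1/(6756 + (Z - 1*(-532))) = 1/(6756 + (-155 - 1*(-532))) = 1/(6756 + (-155 + 532)) = 1/(6756 + 377) = 1/7133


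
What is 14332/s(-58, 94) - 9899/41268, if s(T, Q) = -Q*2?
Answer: -7806763/102084 ≈ -76.474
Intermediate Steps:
s(T, Q) = -2*Q
14332/s(-58, 94) - 9899/41268 = 14332/((-2*94)) - 9899/41268 = 14332/(-188) - 9899*1/41268 = 14332*(-1/188) - 521/2172 = -3583/47 - 521/2172 = -7806763/102084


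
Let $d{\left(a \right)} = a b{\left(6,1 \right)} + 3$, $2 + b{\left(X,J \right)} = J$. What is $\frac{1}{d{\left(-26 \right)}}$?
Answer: $\frac{1}{29} \approx 0.034483$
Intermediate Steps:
$b{\left(X,J \right)} = -2 + J$
$d{\left(a \right)} = 3 - a$ ($d{\left(a \right)} = a \left(-2 + 1\right) + 3 = a \left(-1\right) + 3 = - a + 3 = 3 - a$)
$\frac{1}{d{\left(-26 \right)}} = \frac{1}{3 - -26} = \frac{1}{3 + 26} = \frac{1}{29}$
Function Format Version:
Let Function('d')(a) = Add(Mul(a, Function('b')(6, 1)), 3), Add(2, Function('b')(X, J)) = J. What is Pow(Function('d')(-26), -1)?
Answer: Rational(1, 29) ≈ 0.034483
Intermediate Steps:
Function('b')(X, J) = Add(-2, J)
Function('d')(a) = Add(3, Mul(-1, a)) (Function('d')(a) = Add(Mul(a, Add(-2, 1)), 3) = Add(Mul(a, -1), 3) = Add(Mul(-1, a), 3) = Add(3, Mul(-1, a)))
Pow(Function('d')(-26), -1) = Pow(Add(3, Mul(-1, -26)), -1) = Pow(Add(3, 26), -1) = Pow(29, -1) = Rational(1, 29)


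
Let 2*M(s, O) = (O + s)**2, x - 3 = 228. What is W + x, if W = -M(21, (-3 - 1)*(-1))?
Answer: -163/2 ≈ -81.500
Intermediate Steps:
x = 231 (x = 3 + 228 = 231)
M(s, O) = (O + s)**2/2
W = -625/2 (W = -((-3 - 1)*(-1) + 21)**2/2 = -(-4*(-1) + 21)**2/2 = -(4 + 21)**2/2 = -25**2/2 = -625/2 ≈ -312.50)
W + x = -625/2 + 231 = -163/2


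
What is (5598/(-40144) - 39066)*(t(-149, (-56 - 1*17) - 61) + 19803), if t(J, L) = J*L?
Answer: -31184286727719/20072 ≈ -1.5536e+9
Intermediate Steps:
(5598/(-40144) - 39066)*(t(-149, (-56 - 1*17) - 61) + 19803) = (5598/(-40144) - 39066)*(-149*((-56 - 1*17) - 61) + 19803) = (5598*(-1/40144) - 39066)*(-149*((-56 - 17) - 61) + 19803) = (-2799/20072 - 39066)*(-149*(-73 - 61) + 19803) = -784135551*(-149*(-134) + 19803)/20072 = -784135551*(19966 + 19803)/20072 = -784135551/20072*39769 = -31184286727719/20072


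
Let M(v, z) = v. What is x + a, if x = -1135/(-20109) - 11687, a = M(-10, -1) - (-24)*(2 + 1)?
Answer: -233765990/20109 ≈ -11625.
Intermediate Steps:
a = 62 (a = -10 - (-24)*(2 + 1) = -10 - (-24)*3 = -10 - 6*(-12) = -10 + 72 = 62)
x = -235012748/20109 (x = -1135*(-1/20109) - 11687 = 1135/20109 - 11687 = -235012748/20109 ≈ -11687.)
x + a = -235012748/20109 + 62 = -233765990/20109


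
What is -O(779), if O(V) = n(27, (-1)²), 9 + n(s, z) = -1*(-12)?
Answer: -3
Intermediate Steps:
n(s, z) = 3 (n(s, z) = -9 - 1*(-12) = -9 + 12 = 3)
O(V) = 3
-O(779) = -1*3 = -3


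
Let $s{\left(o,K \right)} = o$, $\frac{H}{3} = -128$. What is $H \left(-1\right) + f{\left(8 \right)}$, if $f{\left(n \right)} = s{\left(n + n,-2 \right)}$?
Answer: $400$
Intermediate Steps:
$H = -384$ ($H = 3 \left(-128\right) = -384$)
$f{\left(n \right)} = 2 n$ ($f{\left(n \right)} = n + n = 2 n$)
$H \left(-1\right) + f{\left(8 \right)} = \left(-384\right) \left(-1\right) + 2 \cdot 8 = 384 + 16 = 400$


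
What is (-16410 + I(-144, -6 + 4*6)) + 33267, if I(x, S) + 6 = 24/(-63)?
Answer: 353863/21 ≈ 16851.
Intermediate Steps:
I(x, S) = -134/21 (I(x, S) = -6 + 24/(-63) = -6 + 24*(-1/63) = -6 - 8/21 = -134/21)
(-16410 + I(-144, -6 + 4*6)) + 33267 = (-16410 - 134/21) + 33267 = -344744/21 + 33267 = 353863/21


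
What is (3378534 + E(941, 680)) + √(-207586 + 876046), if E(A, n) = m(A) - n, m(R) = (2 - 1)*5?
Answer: 3377859 + 2*√167115 ≈ 3.3787e+6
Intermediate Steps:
m(R) = 5 (m(R) = 1*5 = 5)
E(A, n) = 5 - n
(3378534 + E(941, 680)) + √(-207586 + 876046) = (3378534 + (5 - 1*680)) + √(-207586 + 876046) = (3378534 + (5 - 680)) + √668460 = (3378534 - 675) + 2*√167115 = 3377859 + 2*√167115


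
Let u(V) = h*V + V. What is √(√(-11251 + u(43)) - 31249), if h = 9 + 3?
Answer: √(-31249 + 18*I*√33) ≈ 0.2925 + 176.77*I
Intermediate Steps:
h = 12
u(V) = 13*V (u(V) = 12*V + V = 13*V)
√(√(-11251 + u(43)) - 31249) = √(√(-11251 + 13*43) - 31249) = √(√(-11251 + 559) - 31249) = √(√(-10692) - 31249) = √(18*I*√33 - 31249) = √(-31249 + 18*I*√33)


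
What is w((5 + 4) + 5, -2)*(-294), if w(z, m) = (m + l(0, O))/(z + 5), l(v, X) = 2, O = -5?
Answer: 0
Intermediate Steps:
w(z, m) = (2 + m)/(5 + z) (w(z, m) = (m + 2)/(z + 5) = (2 + m)/(5 + z))
w((5 + 4) + 5, -2)*(-294) = ((2 - 2)/(5 + ((5 + 4) + 5)))*(-294) = (0/(5 + (9 + 5)))*(-294) = (0/(5 + 14))*(-294) = (0/19)*(-294) = ((1/19)*0)*(-294) = 0*(-294) = 0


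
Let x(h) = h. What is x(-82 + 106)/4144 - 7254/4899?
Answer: -1247625/845894 ≈ -1.4749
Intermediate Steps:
x(-82 + 106)/4144 - 7254/4899 = (-82 + 106)/4144 - 7254/4899 = 24*(1/4144) - 7254*1/4899 = 3/518 - 2418/1633 = -1247625/845894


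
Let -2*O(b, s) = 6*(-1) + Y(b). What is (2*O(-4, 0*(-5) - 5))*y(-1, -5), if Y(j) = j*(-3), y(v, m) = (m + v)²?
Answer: -216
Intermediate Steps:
Y(j) = -3*j
O(b, s) = 3 + 3*b/2 (O(b, s) = -(6*(-1) - 3*b)/2 = -(-6 - 3*b)/2 = 3 + 3*b/2)
(2*O(-4, 0*(-5) - 5))*y(-1, -5) = (2*(3 + (3/2)*(-4)))*(-5 - 1)² = (2*(3 - 6))*(-6)² = (2*(-3))*36 = -6*36 = -216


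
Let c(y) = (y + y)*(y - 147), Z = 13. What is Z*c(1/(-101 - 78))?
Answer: 684164/32041 ≈ 21.353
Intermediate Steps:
c(y) = 2*y*(-147 + y) (c(y) = (2*y)*(-147 + y) = 2*y*(-147 + y))
Z*c(1/(-101 - 78)) = 13*(2*(-147 + 1/(-101 - 78))/(-101 - 78)) = 13*(2*(-147 + 1/(-179))/(-179)) = 13*(2*(-1/179)*(-147 - 1/179)) = 13*(2*(-1/179)*(-26314/179)) = 13*(52628/32041) = 684164/32041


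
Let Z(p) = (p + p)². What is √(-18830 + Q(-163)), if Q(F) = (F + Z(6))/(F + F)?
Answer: I*√2001170886/326 ≈ 137.22*I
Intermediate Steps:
Z(p) = 4*p² (Z(p) = (2*p)² = 4*p²)
Q(F) = (144 + F)/(2*F) (Q(F) = (F + 4*6²)/(F + F) = (F + 4*36)/((2*F)) = (F + 144)*(1/(2*F)) = (144 + F)*(1/(2*F)) = (144 + F)/(2*F))
√(-18830 + Q(-163)) = √(-18830 + (½)*(144 - 163)/(-163)) = √(-18830 + (½)*(-1/163)*(-19)) = √(-18830 + 19/326) = √(-6138561/326) = I*√2001170886/326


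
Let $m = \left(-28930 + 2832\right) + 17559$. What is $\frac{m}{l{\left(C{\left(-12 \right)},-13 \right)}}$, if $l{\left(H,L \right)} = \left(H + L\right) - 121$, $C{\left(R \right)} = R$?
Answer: $\frac{8539}{146} \approx 58.486$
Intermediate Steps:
$l{\left(H,L \right)} = -121 + H + L$
$m = -8539$ ($m = -26098 + 17559 = -8539$)
$\frac{m}{l{\left(C{\left(-12 \right)},-13 \right)}} = - \frac{8539}{-121 - 12 - 13} = - \frac{8539}{-146} = \left(-8539\right) \left(- \frac{1}{146}\right) = \frac{8539}{146}$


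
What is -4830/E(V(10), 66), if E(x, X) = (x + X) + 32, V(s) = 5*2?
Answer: -805/18 ≈ -44.722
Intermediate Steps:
V(s) = 10
E(x, X) = 32 + X + x (E(x, X) = (X + x) + 32 = 32 + X + x)
-4830/E(V(10), 66) = -4830/(32 + 66 + 10) = -4830/108 = -4830*1/108 = -805/18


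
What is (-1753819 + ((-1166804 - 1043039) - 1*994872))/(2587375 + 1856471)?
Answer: -2479267/2221923 ≈ -1.1158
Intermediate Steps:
(-1753819 + ((-1166804 - 1043039) - 1*994872))/(2587375 + 1856471) = (-1753819 + (-2209843 - 994872))/4443846 = (-1753819 - 3204715)*(1/4443846) = -4958534*1/4443846 = -2479267/2221923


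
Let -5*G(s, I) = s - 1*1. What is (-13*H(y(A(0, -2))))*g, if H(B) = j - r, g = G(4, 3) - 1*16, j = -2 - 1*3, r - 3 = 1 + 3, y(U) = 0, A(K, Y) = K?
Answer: -12948/5 ≈ -2589.6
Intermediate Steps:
G(s, I) = ⅕ - s/5 (G(s, I) = -(s - 1*1)/5 = -(s - 1)/5 = -(-1 + s)/5 = ⅕ - s/5)
r = 7 (r = 3 + (1 + 3) = 3 + 4 = 7)
j = -5 (j = -2 - 3 = -5)
g = -83/5 (g = (⅕ - ⅕*4) - 1*16 = (⅕ - ⅘) - 16 = -⅗ - 16 = -83/5 ≈ -16.600)
H(B) = -12 (H(B) = -5 - 1*7 = -5 - 7 = -12)
(-13*H(y(A(0, -2))))*g = -13*(-12)*(-83/5) = 156*(-83/5) = -12948/5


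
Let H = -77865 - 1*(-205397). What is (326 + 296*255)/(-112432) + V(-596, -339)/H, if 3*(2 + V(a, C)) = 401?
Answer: -3619832717/5377004184 ≈ -0.67321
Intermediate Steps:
V(a, C) = 395/3 (V(a, C) = -2 + (⅓)*401 = -2 + 401/3 = 395/3)
H = 127532 (H = -77865 + 205397 = 127532)
(326 + 296*255)/(-112432) + V(-596, -339)/H = (326 + 296*255)/(-112432) + (395/3)/127532 = (326 + 75480)*(-1/112432) + (395/3)*(1/127532) = 75806*(-1/112432) + 395/382596 = -37903/56216 + 395/382596 = -3619832717/5377004184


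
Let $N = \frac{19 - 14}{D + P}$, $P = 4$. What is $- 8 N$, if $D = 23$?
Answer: $- \frac{40}{27} \approx -1.4815$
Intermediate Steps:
$N = \frac{5}{27}$ ($N = \frac{19 - 14}{23 + 4} = \frac{5}{27} \approx 0.18519$)
$- 8 N = \left(-8\right) \frac{5}{27} = - \frac{40}{27}$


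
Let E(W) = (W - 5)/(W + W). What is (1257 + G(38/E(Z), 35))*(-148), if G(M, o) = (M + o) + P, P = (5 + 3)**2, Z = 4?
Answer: -155696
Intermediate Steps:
E(W) = (-5 + W)/(2*W) (E(W) = (-5 + W)/((2*W)) = (-5 + W)*(1/(2*W)) = (-5 + W)/(2*W))
P = 64 (P = 8**2 = 64)
G(M, o) = 64 + M + o (G(M, o) = (M + o) + 64 = 64 + M + o)
(1257 + G(38/E(Z), 35))*(-148) = (1257 + (64 + 38/(((1/2)*(-5 + 4)/4)) + 35))*(-148) = (1257 + (64 + 38/(((1/2)*(1/4)*(-1))) + 35))*(-148) = (1257 + (64 + 38/(-1/8) + 35))*(-148) = (1257 + (64 + 38*(-8) + 35))*(-148) = (1257 + (64 - 304 + 35))*(-148) = (1257 - 205)*(-148) = 1052*(-148) = -155696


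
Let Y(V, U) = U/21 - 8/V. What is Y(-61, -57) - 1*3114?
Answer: -1330781/427 ≈ -3116.6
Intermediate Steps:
Y(V, U) = -8/V + U/21 (Y(V, U) = U*(1/21) - 8/V = U/21 - 8/V = -8/V + U/21)
Y(-61, -57) - 1*3114 = (-8/(-61) + (1/21)*(-57)) - 1*3114 = (-8*(-1/61) - 19/7) - 3114 = (8/61 - 19/7) - 3114 = -1103/427 - 3114 = -1330781/427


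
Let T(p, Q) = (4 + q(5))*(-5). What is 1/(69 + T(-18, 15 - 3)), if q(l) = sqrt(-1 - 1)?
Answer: 49/2451 + 5*I*sqrt(2)/2451 ≈ 0.019992 + 0.002885*I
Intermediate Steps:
q(l) = I*sqrt(2) (q(l) = sqrt(-2) = I*sqrt(2))
T(p, Q) = -20 - 5*I*sqrt(2) (T(p, Q) = (4 + I*sqrt(2))*(-5) = -20 - 5*I*sqrt(2))
1/(69 + T(-18, 15 - 3)) = 1/(69 + (-20 - 5*I*sqrt(2))) = 1/(49 - 5*I*sqrt(2))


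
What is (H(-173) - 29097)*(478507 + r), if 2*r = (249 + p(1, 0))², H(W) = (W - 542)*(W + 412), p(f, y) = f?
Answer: -101942224374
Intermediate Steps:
H(W) = (-542 + W)*(412 + W)
r = 31250 (r = (249 + 1)²/2 = (½)*250² = (½)*62500 = 31250)
(H(-173) - 29097)*(478507 + r) = ((-223304 + (-173)² - 130*(-173)) - 29097)*(478507 + 31250) = ((-223304 + 29929 + 22490) - 29097)*509757 = (-170885 - 29097)*509757 = -199982*509757 = -101942224374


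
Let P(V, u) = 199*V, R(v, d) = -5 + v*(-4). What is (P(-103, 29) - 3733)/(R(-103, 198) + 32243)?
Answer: -2423/3265 ≈ -0.74211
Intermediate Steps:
R(v, d) = -5 - 4*v
(P(-103, 29) - 3733)/(R(-103, 198) + 32243) = (199*(-103) - 3733)/((-5 - 4*(-103)) + 32243) = (-20497 - 3733)/((-5 + 412) + 32243) = -24230/(407 + 32243) = -24230/32650 = -24230*1/32650 = -2423/3265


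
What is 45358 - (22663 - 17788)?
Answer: 40483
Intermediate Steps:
45358 - (22663 - 17788) = 45358 - 1*4875 = 45358 - 4875 = 40483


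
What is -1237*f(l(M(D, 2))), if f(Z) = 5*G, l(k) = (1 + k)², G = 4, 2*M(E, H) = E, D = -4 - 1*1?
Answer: -24740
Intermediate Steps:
D = -5 (D = -4 - 1 = -5)
M(E, H) = E/2
f(Z) = 20 (f(Z) = 5*4 = 20)
-1237*f(l(M(D, 2))) = -1237*20 = -24740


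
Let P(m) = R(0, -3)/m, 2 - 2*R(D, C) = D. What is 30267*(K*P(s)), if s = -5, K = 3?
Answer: -90801/5 ≈ -18160.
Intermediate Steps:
R(D, C) = 1 - D/2
P(m) = 1/m (P(m) = (1 - ½*0)/m = (1 + 0)/m = 1/m)
30267*(K*P(s)) = 30267*(3/(-5)) = 30267*(3*(-⅕)) = 30267*(-⅗) = -90801/5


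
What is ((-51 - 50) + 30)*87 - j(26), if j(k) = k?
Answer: -6203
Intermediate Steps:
((-51 - 50) + 30)*87 - j(26) = ((-51 - 50) + 30)*87 - 1*26 = (-101 + 30)*87 - 26 = -71*87 - 26 = -6177 - 26 = -6203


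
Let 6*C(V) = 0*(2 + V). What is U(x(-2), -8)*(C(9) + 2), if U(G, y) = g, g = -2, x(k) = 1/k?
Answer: -4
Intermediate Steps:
U(G, y) = -2
C(V) = 0 (C(V) = (0*(2 + V))/6 = (⅙)*0 = 0)
U(x(-2), -8)*(C(9) + 2) = -2*(0 + 2) = -2*2 = -4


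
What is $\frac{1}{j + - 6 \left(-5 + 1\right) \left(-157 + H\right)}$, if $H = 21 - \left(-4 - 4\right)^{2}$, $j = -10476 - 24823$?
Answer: $- \frac{1}{40099} \approx -2.4938 \cdot 10^{-5}$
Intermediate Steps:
$j = -35299$
$H = -43$ ($H = 21 - \left(-8\right)^{2} = 21 - 64 = -43$)
$\frac{1}{j + - 6 \left(-5 + 1\right) \left(-157 + H\right)} = \frac{1}{-35299 + - 6 \left(-5 + 1\right) \left(-157 - 43\right)} = \frac{1}{-35299 + \left(-6\right) \left(-4\right) \left(-200\right)} = \frac{1}{-35299 + 24 \left(-200\right)} = \frac{1}{-35299 - 4800} = \frac{1}{-40099} = - \frac{1}{40099}$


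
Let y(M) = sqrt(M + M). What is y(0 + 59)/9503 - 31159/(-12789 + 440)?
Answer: 31159/12349 + sqrt(118)/9503 ≈ 2.5243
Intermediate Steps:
y(M) = sqrt(2)*sqrt(M) (y(M) = sqrt(2*M) = sqrt(2)*sqrt(M))
y(0 + 59)/9503 - 31159/(-12789 + 440) = (sqrt(2)*sqrt(0 + 59))/9503 - 31159/(-12789 + 440) = (sqrt(2)*sqrt(59))*(1/9503) - 31159/(-12349) = sqrt(118)*(1/9503) - 31159*(-1/12349) = sqrt(118)/9503 + 31159/12349 = 31159/12349 + sqrt(118)/9503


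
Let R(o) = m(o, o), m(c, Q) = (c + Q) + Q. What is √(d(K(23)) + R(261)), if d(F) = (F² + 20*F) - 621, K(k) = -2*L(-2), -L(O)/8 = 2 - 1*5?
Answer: √1506 ≈ 38.807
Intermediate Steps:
m(c, Q) = c + 2*Q (m(c, Q) = (Q + c) + Q = c + 2*Q)
R(o) = 3*o (R(o) = o + 2*o = 3*o)
L(O) = 24 (L(O) = -8*(2 - 1*5) = -8*(2 - 5) = -8*(-3) = 24)
K(k) = -48 (K(k) = -2*24 = -48)
d(F) = -621 + F² + 20*F
√(d(K(23)) + R(261)) = √((-621 + (-48)² + 20*(-48)) + 3*261) = √((-621 + 2304 - 960) + 783) = √(723 + 783) = √1506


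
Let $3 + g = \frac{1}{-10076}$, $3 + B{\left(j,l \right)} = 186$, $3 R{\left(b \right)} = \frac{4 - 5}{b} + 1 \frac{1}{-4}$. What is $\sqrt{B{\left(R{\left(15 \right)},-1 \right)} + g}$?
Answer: $\frac{\sqrt{4568657401}}{5038} \approx 13.416$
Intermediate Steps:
$R{\left(b \right)} = - \frac{1}{12} - \frac{1}{3 b}$ ($R{\left(b \right)} = \frac{\frac{4 - 5}{b} + 1 \frac{1}{-4}}{3} = \frac{- \frac{1}{b} + 1 \left(- \frac{1}{4}\right)}{3} = \frac{- \frac{1}{b} - \frac{1}{4}}{3} = \frac{- \frac{1}{4} - \frac{1}{b}}{3} = - \frac{1}{12} - \frac{1}{3 b}$)
$B{\left(j,l \right)} = 183$ ($B{\left(j,l \right)} = -3 + 186 = 183$)
$g = - \frac{30229}{10076}$ ($g = -3 + \frac{1}{-10076} = -3 - \frac{1}{10076} = - \frac{30229}{10076} \approx -3.0001$)
$\sqrt{B{\left(R{\left(15 \right)},-1 \right)} + g} = \sqrt{183 - \frac{30229}{10076}} = \sqrt{\frac{1813679}{10076}} = \frac{\sqrt{4568657401}}{5038}$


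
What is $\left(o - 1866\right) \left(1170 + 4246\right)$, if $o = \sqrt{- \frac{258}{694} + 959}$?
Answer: $-10106256 + \frac{10832 \sqrt{28856867}}{347} \approx -9.9386 \cdot 10^{6}$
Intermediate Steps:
$o = \frac{2 \sqrt{28856867}}{347}$ ($o = \sqrt{\left(-258\right) \frac{1}{694} + 959} = \sqrt{- \frac{129}{347} + 959} = \sqrt{\frac{332644}{347}} = \frac{2 \sqrt{28856867}}{347} \approx 30.962$)
$\left(o - 1866\right) \left(1170 + 4246\right) = \left(\frac{2 \sqrt{28856867}}{347} - 1866\right) \left(1170 + 4246\right) = \left(-1866 + \frac{2 \sqrt{28856867}}{347}\right) 5416 = -10106256 + \frac{10832 \sqrt{28856867}}{347}$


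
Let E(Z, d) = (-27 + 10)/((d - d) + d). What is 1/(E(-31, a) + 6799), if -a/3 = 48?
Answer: 144/979073 ≈ 0.00014708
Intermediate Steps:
a = -144 (a = -3*48 = -144)
E(Z, d) = -17/d (E(Z, d) = -17/(0 + d) = -17/d)
1/(E(-31, a) + 6799) = 1/(-17/(-144) + 6799) = 1/(-17*(-1/144) + 6799) = 1/(17/144 + 6799) = 1/(979073/144) = 144/979073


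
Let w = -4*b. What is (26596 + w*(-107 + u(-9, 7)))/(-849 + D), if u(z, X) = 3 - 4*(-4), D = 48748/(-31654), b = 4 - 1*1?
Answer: -62521172/1923071 ≈ -32.511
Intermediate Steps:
b = 3 (b = 4 - 1 = 3)
D = -3482/2261 (D = 48748*(-1/31654) = -3482/2261 ≈ -1.5400)
u(z, X) = 19 (u(z, X) = 3 + 16 = 19)
w = -12 (w = -4*3 = -12)
(26596 + w*(-107 + u(-9, 7)))/(-849 + D) = (26596 - 12*(-107 + 19))/(-849 - 3482/2261) = (26596 - 12*(-88))/(-1923071/2261) = (26596 + 1056)*(-2261/1923071) = 27652*(-2261/1923071) = -62521172/1923071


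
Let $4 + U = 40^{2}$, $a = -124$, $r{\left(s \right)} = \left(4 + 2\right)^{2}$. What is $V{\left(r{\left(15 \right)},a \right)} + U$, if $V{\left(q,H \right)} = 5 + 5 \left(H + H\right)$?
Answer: $361$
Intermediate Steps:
$r{\left(s \right)} = 36$ ($r{\left(s \right)} = 6^{2} = 36$)
$V{\left(q,H \right)} = 5 + 10 H$ ($V{\left(q,H \right)} = 5 + 5 \cdot 2 H = 5 + 10 H$)
$U = 1596$ ($U = -4 + 40^{2} = -4 + 1600 = 1596$)
$V{\left(r{\left(15 \right)},a \right)} + U = \left(5 + 10 \left(-124\right)\right) + 1596 = \left(5 - 1240\right) + 1596 = -1235 + 1596 = 361$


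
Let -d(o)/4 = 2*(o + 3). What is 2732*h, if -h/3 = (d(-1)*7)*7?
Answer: 6425664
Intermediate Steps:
d(o) = -24 - 8*o (d(o) = -8*(o + 3) = -8*(3 + o) = -4*(6 + 2*o) = -24 - 8*o)
h = 2352 (h = -3*(-24 - 8*(-1))*7*7 = -3*(-24 + 8)*7*7 = -3*(-16*7)*7 = -(-336)*7 = -3*(-784) = 2352)
2732*h = 2732*2352 = 6425664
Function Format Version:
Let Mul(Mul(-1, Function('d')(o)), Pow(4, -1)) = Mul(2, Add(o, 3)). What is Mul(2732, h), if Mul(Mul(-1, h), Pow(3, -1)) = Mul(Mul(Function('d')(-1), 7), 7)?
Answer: 6425664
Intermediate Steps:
Function('d')(o) = Add(-24, Mul(-8, o)) (Function('d')(o) = Mul(-4, Mul(2, Add(o, 3))) = Mul(-4, Mul(2, Add(3, o))) = Mul(-4, Add(6, Mul(2, o))) = Add(-24, Mul(-8, o)))
h = 2352 (h = Mul(-3, Mul(Mul(Add(-24, Mul(-8, -1)), 7), 7)) = Mul(-3, Mul(Mul(Add(-24, 8), 7), 7)) = Mul(-3, Mul(Mul(-16, 7), 7)) = Mul(-3, Mul(-112, 7)) = Mul(-3, -784) = 2352)
Mul(2732, h) = Mul(2732, 2352) = 6425664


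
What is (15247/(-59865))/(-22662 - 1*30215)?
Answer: 15247/3165481605 ≈ 4.8166e-6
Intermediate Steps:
(15247/(-59865))/(-22662 - 1*30215) = (15247*(-1/59865))/(-22662 - 30215) = -15247/59865/(-52877) = -15247/59865*(-1/52877) = 15247/3165481605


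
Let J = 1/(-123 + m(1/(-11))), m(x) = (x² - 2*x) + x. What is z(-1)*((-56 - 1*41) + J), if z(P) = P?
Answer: 1442608/14871 ≈ 97.008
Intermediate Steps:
m(x) = x² - x
J = -121/14871 (J = 1/(-123 + (-1 + 1/(-11))/(-11)) = 1/(-123 - (-1 - 1/11)/11) = 1/(-123 - 1/11*(-12/11)) = 1/(-123 + 12/121) = 1/(-14871/121) = -121/14871 ≈ -0.0081366)
z(-1)*((-56 - 1*41) + J) = -((-56 - 1*41) - 121/14871) = -((-56 - 41) - 121/14871) = -(-97 - 121/14871) = -1*(-1442608/14871) = 1442608/14871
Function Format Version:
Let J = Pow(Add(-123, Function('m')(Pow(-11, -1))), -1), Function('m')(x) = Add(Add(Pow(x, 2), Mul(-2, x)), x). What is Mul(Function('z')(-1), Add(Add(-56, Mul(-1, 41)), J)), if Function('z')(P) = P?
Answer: Rational(1442608, 14871) ≈ 97.008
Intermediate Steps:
Function('m')(x) = Add(Pow(x, 2), Mul(-1, x))
J = Rational(-121, 14871) (J = Pow(Add(-123, Mul(Pow(-11, -1), Add(-1, Pow(-11, -1)))), -1) = Pow(Add(-123, Mul(Rational(-1, 11), Add(-1, Rational(-1, 11)))), -1) = Pow(Add(-123, Mul(Rational(-1, 11), Rational(-12, 11))), -1) = Pow(Add(-123, Rational(12, 121)), -1) = Pow(Rational(-14871, 121), -1) = Rational(-121, 14871) ≈ -0.0081366)
Mul(Function('z')(-1), Add(Add(-56, Mul(-1, 41)), J)) = Mul(-1, Add(Add(-56, Mul(-1, 41)), Rational(-121, 14871))) = Mul(-1, Add(Add(-56, -41), Rational(-121, 14871))) = Mul(-1, Add(-97, Rational(-121, 14871))) = Mul(-1, Rational(-1442608, 14871)) = Rational(1442608, 14871)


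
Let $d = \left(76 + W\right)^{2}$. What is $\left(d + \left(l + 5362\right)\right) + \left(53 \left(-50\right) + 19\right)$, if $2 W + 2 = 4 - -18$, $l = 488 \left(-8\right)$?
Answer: $6223$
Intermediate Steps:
$l = -3904$
$W = 10$ ($W = -1 + \frac{4 - -18}{2} = -1 + \frac{4 + 18}{2} = -1 + \frac{1}{2} \cdot 22 = -1 + 11 = 10$)
$d = 7396$ ($d = \left(76 + 10\right)^{2} = 86^{2} = 7396$)
$\left(d + \left(l + 5362\right)\right) + \left(53 \left(-50\right) + 19\right) = \left(7396 + \left(-3904 + 5362\right)\right) + \left(53 \left(-50\right) + 19\right) = \left(7396 + 1458\right) + \left(-2650 + 19\right) = 8854 - 2631 = 6223$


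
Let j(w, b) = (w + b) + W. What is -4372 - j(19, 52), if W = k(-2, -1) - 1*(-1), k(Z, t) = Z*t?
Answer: -4446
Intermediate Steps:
W = 3 (W = -2*(-1) - 1*(-1) = 2 + 1 = 3)
j(w, b) = 3 + b + w (j(w, b) = (w + b) + 3 = (b + w) + 3 = 3 + b + w)
-4372 - j(19, 52) = -4372 - (3 + 52 + 19) = -4372 - 1*74 = -4372 - 74 = -4446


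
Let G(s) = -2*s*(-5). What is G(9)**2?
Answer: 8100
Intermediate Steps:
G(s) = 10*s
G(9)**2 = (10*9)**2 = 90**2 = 8100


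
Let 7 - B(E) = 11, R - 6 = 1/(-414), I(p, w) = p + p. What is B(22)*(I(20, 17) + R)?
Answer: -38086/207 ≈ -183.99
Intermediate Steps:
I(p, w) = 2*p
R = 2483/414 (R = 6 + 1/(-414) = 6 - 1/414 = 2483/414 ≈ 5.9976)
B(E) = -4 (B(E) = 7 - 1*11 = 7 - 11 = -4)
B(22)*(I(20, 17) + R) = -4*(2*20 + 2483/414) = -4*(40 + 2483/414) = -4*19043/414 = -38086/207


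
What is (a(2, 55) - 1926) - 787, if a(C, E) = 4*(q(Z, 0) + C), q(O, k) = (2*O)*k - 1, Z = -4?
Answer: -2709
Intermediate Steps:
q(O, k) = -1 + 2*O*k (q(O, k) = 2*O*k - 1 = -1 + 2*O*k)
a(C, E) = -4 + 4*C (a(C, E) = 4*((-1 + 2*(-4)*0) + C) = 4*((-1 + 0) + C) = 4*(-1 + C) = -4 + 4*C)
(a(2, 55) - 1926) - 787 = ((-4 + 4*2) - 1926) - 787 = ((-4 + 8) - 1926) - 787 = (4 - 1926) - 787 = -1922 - 787 = -2709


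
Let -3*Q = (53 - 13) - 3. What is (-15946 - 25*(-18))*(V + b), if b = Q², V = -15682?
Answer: 2165860424/9 ≈ 2.4065e+8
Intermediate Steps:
Q = -37/3 (Q = -((53 - 13) - 3)/3 = -(40 - 3)/3 = -⅓*37 = -37/3 ≈ -12.333)
b = 1369/9 (b = (-37/3)² = 1369/9 ≈ 152.11)
(-15946 - 25*(-18))*(V + b) = (-15946 - 25*(-18))*(-15682 + 1369/9) = (-15946 + 450)*(-139769/9) = -15496*(-139769/9) = 2165860424/9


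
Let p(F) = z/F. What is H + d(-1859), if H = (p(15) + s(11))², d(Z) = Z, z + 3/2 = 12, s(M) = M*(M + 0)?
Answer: 1295189/100 ≈ 12952.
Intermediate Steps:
s(M) = M² (s(M) = M*M = M²)
z = 21/2 (z = -3/2 + 12 = 21/2 ≈ 10.500)
p(F) = 21/(2*F)
H = 1481089/100 (H = ((21/2)/15 + 11²)² = ((21/2)*(1/15) + 121)² = (7/10 + 121)² = (1217/10)² = 1481089/100 ≈ 14811.)
H + d(-1859) = 1481089/100 - 1859 = 1295189/100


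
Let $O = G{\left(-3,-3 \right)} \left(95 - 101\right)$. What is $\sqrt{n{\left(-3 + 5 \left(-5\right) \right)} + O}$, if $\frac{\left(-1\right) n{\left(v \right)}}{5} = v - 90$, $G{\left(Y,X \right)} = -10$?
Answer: $5 \sqrt{26} \approx 25.495$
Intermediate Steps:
$n{\left(v \right)} = 450 - 5 v$ ($n{\left(v \right)} = - 5 \left(v - 90\right) = - 5 \left(-90 + v\right) = 450 - 5 v$)
$O = 60$ ($O = - 10 \left(95 - 101\right) = \left(-10\right) \left(-6\right) = 60$)
$\sqrt{n{\left(-3 + 5 \left(-5\right) \right)} + O} = \sqrt{\left(450 - 5 \left(-3 + 5 \left(-5\right)\right)\right) + 60} = \sqrt{\left(450 - 5 \left(-3 - 25\right)\right) + 60} = \sqrt{\left(450 - -140\right) + 60} = \sqrt{\left(450 + 140\right) + 60} = \sqrt{590 + 60} = \sqrt{650} = 5 \sqrt{26}$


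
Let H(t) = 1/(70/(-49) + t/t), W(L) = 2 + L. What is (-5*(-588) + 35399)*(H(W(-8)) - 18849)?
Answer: -2168223806/3 ≈ -7.2274e+8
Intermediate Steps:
H(t) = -7/3 (H(t) = 1/(70*(-1/49) + 1) = 1/(-10/7 + 1) = 1/(-3/7) = -7/3)
(-5*(-588) + 35399)*(H(W(-8)) - 18849) = (-5*(-588) + 35399)*(-7/3 - 18849) = (2940 + 35399)*(-56554/3) = 38339*(-56554/3) = -2168223806/3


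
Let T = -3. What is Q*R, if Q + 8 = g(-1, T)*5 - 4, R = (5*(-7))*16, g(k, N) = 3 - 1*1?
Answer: 1120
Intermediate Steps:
g(k, N) = 2 (g(k, N) = 3 - 1 = 2)
R = -560 (R = -35*16 = -560)
Q = -2 (Q = -8 + (2*5 - 4) = -8 + (10 - 4) = -8 + 6 = -2)
Q*R = -2*(-560) = 1120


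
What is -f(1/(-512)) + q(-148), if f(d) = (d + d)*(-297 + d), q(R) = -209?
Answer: -27546113/131072 ≈ -210.16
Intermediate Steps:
f(d) = 2*d*(-297 + d) (f(d) = (2*d)*(-297 + d) = 2*d*(-297 + d))
-f(1/(-512)) + q(-148) = -2*(-297 + 1/(-512))/(-512) - 209 = -2*(-1)*(-297 - 1/512)/512 - 209 = -2*(-1)*(-152065)/(512*512) - 209 = -1*152065/131072 - 209 = -152065/131072 - 209 = -27546113/131072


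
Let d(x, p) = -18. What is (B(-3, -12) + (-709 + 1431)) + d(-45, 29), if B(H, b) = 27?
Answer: 731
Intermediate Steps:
(B(-3, -12) + (-709 + 1431)) + d(-45, 29) = (27 + (-709 + 1431)) - 18 = (27 + 722) - 18 = 749 - 18 = 731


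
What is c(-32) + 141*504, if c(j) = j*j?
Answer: 72088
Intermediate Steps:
c(j) = j**2
c(-32) + 141*504 = (-32)**2 + 141*504 = 1024 + 71064 = 72088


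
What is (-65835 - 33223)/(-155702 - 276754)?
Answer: 49529/216228 ≈ 0.22906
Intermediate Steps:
(-65835 - 33223)/(-155702 - 276754) = -99058/(-432456) = -99058*(-1/432456) = 49529/216228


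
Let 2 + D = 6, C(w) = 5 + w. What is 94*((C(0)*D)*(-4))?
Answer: -7520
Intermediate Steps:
D = 4 (D = -2 + 6 = 4)
94*((C(0)*D)*(-4)) = 94*(((5 + 0)*4)*(-4)) = 94*((5*4)*(-4)) = 94*(20*(-4)) = 94*(-80) = -7520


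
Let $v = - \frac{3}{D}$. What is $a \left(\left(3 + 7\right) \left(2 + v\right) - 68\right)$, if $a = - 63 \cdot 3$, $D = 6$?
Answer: $10017$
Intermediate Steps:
$v = - \frac{1}{2}$ ($v = - \frac{3}{6} = \left(-3\right) \frac{1}{6} = - \frac{1}{2} \approx -0.5$)
$a = -189$ ($a = \left(-1\right) 189 = -189$)
$a \left(\left(3 + 7\right) \left(2 + v\right) - 68\right) = - 189 \left(\left(3 + 7\right) \left(2 - \frac{1}{2}\right) - 68\right) = - 189 \left(10 \cdot \frac{3}{2} - 68\right) = - 189 \left(15 - 68\right) = \left(-189\right) \left(-53\right) = 10017$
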